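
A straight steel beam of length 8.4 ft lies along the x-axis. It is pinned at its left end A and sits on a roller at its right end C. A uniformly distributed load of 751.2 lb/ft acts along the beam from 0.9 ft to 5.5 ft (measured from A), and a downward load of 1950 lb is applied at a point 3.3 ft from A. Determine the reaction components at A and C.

A_x = 0, A_y = 3323 lb, C_y = 2082 lb

Resultant of the distributed load: 751.2 × 4.6 = 3455.52 lb at 3.2 ft from A.
Taking moments about A: C_y·8.4 − (751.2·4.6)·3.2 − 1950·3.3 = 0 → C_y = 17492.664/8.4 = 2082.46 ≈ 2082 lb.
ΣF_y = 0: A_y + 2082.46 − 751.2·4.6 − 1950 = 0 → A_y = 3323 lb.
ΣF_x = 0: no horizontal applied forces, so A_x = 0.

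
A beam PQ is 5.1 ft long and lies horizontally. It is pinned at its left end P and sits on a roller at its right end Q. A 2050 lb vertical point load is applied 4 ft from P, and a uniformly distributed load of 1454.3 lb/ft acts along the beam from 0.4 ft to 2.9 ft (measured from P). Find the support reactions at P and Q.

P_x = 0, P_y = 2902 lb, Q_y = 2784 lb

Resultant of the distributed load: 1454.3 × 2.5 = 3635.75 lb at 1.65 ft from P.
Taking moments about P: Q_y·5.1 − 2050·4 − (1454.3·2.5)·1.65 = 0 → Q_y = 14198.9875/5.1 = 2784.12 ≈ 2784 lb.
ΣF_y = 0: P_y + 2784.12 − 2050 − 1454.3·2.5 = 0 → P_y = 2902 lb.
ΣF_x = 0: no horizontal applied forces, so P_x = 0.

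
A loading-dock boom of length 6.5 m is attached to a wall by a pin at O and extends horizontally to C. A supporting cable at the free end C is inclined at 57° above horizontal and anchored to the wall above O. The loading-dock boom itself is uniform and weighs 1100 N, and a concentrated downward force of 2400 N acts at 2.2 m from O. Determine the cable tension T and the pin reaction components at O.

T = 1624 N, O_x = 884.7 N, O_y = 2138 N

ΣM about O: T·sin57°·6.5 − 1100·3.25 − 2400·2.2 = 0 → T = 8855/(6.5·0.838671) = 1624.36 ≈ 1624 N.
ΣF_x = 0: O_x − T·cos57° = 0 → O_x = 1624.36 × 0.544639 = 884.7 N.
ΣF_y = 0: O_y + T·sin57° − 1100 − 2400 = 0 → O_y = 3500 − 1624.36 × 0.838671 = 2138 N.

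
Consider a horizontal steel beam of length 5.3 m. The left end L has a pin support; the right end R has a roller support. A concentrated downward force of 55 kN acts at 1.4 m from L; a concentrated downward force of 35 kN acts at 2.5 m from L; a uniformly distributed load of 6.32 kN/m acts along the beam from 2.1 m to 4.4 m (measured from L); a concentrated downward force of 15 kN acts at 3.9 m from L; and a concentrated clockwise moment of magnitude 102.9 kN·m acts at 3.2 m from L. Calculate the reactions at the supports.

Resultant of the distributed load: 6.32 × 2.3 = 14.536 kN at 3.25 m from L.
Moments about L: R_y·5.3 − 55·1.4 − 35·2.5 − (6.32·2.3)·3.25 − 15·3.9 − 102.9 = 0 → R_y = 373.142/5.3 = 70.4042 ≈ 70.40 kN.
ΣF_y = 0: L_y + 70.4042 − 55 − 35 − 6.32·2.3 − 15 = 0 → L_y = 49.13 kN.
ΣF_x = 0: no horizontal applied forces, so L_x = 0.

L_x = 0, L_y = 49.13 kN, R_y = 70.40 kN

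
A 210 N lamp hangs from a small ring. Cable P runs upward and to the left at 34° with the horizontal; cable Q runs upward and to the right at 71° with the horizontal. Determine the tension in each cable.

T_P = 70.78 N, T_Q = 180.2 N

ΣF_x = 0: −T_P·cos34° + T_Q·cos71° = 0 → T_Q = 2.54643·T_P.
ΣF_y = 0: T_P·sin34° + T_Q·sin71° = 210.
Substitute: T_P·(0.559193 + 2.54643·0.945519) = 210 → T_P = 70.7812 ≈ 70.78 N.
Then T_Q = 2.54643 × 70.7812 = 180.2 N.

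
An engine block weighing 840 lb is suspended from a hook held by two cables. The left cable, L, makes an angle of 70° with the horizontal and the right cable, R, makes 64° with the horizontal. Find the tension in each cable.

T_L = 511.9 lb, T_R = 399.4 lb

ΣF_x = 0: −T_L·cos70° + T_R·cos64° = 0 → T_R = 0.780207·T_L.
ΣF_y = 0: T_L·sin70° + T_R·sin64° = 840.
Substitute: T_L·(0.939693 + 0.780207·0.898794) = 840 → T_L = 511.902 ≈ 511.9 lb.
Then T_R = 0.780207 × 511.902 = 399.4 lb.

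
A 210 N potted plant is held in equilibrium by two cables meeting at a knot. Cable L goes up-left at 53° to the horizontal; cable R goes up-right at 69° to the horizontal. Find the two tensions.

T_L = 88.74 N, T_R = 149.0 N

ΣF_x = 0: −T_L·cos53° + T_R·cos69° = 0 → T_R = 1.67932·T_L.
ΣF_y = 0: T_L·sin53° + T_R·sin69° = 210.
Substitute: T_L·(0.798636 + 1.67932·0.93358) = 210 → T_L = 88.7418 ≈ 88.74 N.
Then T_R = 1.67932 × 88.7418 = 149.0 N.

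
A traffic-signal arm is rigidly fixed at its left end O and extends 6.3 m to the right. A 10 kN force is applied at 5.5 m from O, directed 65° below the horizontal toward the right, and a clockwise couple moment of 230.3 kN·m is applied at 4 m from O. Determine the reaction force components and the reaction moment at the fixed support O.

ΣF_x = 0: O_x + 10·cos65° = 0 → O_x = -4.226 kN.
ΣF_y = 0: O_y − 10·sin65° = 0 → O_y = 9.063 kN.
ΣM about O: M_O − 10·sin65°·5.5 − 230.3 = 0 → M_O = 280.1 kN·m.

O_x = -4.226 kN, O_y = 9.063 kN, M_O = 280.1 kN·m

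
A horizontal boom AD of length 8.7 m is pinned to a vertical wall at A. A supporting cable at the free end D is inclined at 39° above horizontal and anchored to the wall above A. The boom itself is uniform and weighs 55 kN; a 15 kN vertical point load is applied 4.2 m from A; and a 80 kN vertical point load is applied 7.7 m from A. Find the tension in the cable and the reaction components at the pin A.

T = 167.7 kN, A_x = 130.3 kN, A_y = 44.45 kN

ΣM about A: T·sin39°·8.7 − 55·4.35 − 15·4.2 − 80·7.7 = 0 → T = 918.25/(8.7·0.62932) = 167.714 ≈ 167.7 kN.
ΣF_x = 0: A_x − T·cos39° = 0 → A_x = 167.714 × 0.777146 = 130.3 kN.
ΣF_y = 0: A_y + T·sin39° − 55 − 15 − 80 = 0 → A_y = 150 − 167.714 × 0.62932 = 44.45 kN.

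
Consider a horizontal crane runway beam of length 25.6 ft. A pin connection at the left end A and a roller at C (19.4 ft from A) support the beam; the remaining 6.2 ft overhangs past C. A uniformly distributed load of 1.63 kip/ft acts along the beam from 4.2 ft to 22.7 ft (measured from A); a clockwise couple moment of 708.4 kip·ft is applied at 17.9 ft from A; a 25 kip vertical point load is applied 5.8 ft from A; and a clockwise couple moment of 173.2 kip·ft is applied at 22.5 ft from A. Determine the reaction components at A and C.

A_x = 0, A_y = -18.67 kip, C_y = 73.82 kip

Resultant of the distributed load: 1.63 × 18.5 = 30.155 kip at 13.45 ft from A.
Taking moments about A: C_y·19.4 − (1.63·18.5)·13.45 − 708.4 − 25·5.8 − 173.2 = 0 → C_y = 1432.18475/19.4 = 73.824 ≈ 73.82 kip.
ΣF_y = 0: A_y + 73.824 − 1.63·18.5 − 25 = 0 → A_y = -18.67 kip.
ΣF_x = 0: no horizontal applied forces, so A_x = 0.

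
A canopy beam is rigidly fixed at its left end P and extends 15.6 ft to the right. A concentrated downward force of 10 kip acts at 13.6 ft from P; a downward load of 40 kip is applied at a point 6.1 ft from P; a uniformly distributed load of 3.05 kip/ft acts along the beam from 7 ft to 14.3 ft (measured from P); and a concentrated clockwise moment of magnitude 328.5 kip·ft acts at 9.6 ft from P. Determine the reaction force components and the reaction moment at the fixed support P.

Resultant of the distributed load: 3.05 × 7.3 = 22.265 kip at 10.65 ft from P.
ΣF_x = 0: P_x = 0.
ΣF_y = 0: P_y − 10 − 40 − 3.05·7.3 = 0 → P_y = 72.27 kip.
ΣM about P: M_P − 10·13.6 − 40·6.1 − (3.05·7.3)·10.65 − 328.5 = 0 → M_P = 945.6 kip·ft.

P_x = 0, P_y = 72.27 kip, M_P = 945.6 kip·ft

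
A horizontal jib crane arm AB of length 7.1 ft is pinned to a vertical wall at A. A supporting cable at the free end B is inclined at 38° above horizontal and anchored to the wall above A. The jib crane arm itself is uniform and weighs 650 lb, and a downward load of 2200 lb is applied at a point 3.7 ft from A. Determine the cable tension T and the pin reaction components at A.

T = 2390 lb, A_x = 1883 lb, A_y = 1379 lb

ΣM about A: T·sin38°·7.1 − 650·3.55 − 2200·3.7 = 0 → T = 10447.5/(7.1·0.615661) = 2390.08 ≈ 2390 lb.
ΣF_x = 0: A_x − T·cos38° = 0 → A_x = 2390.08 × 0.788011 = 1883 lb.
ΣF_y = 0: A_y + T·sin38° − 650 − 2200 = 0 → A_y = 2850 − 2390.08 × 0.615661 = 1379 lb.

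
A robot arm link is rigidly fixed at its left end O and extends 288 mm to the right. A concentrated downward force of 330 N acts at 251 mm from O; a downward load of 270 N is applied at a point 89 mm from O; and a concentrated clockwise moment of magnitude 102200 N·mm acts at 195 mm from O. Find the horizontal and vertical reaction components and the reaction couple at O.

ΣF_x = 0: O_x = 0.
ΣF_y = 0: O_y − 330 − 270 = 0 → O_y = 600.0 N.
ΣM about O: M_O − 330·251 − 270·89 − 102200 = 0 → M_O = 209100 N·mm.

O_x = 0, O_y = 600.0 N, M_O = 209100 N·mm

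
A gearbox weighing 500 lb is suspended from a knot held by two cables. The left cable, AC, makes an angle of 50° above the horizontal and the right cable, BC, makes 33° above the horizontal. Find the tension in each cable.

ΣF_x = 0: −T_AC·cos50° + T_BC·cos33° = 0 → T_BC = 0.766436·T_AC.
ΣF_y = 0: T_AC·sin50° + T_BC·sin33° = 500.
Substitute: T_AC·(0.766044 + 0.766436·0.544639) = 500 → T_AC = 422.485 ≈ 422.5 lb.
Then T_BC = 0.766436 × 422.485 = 323.8 lb.

T_AC = 422.5 lb, T_BC = 323.8 lb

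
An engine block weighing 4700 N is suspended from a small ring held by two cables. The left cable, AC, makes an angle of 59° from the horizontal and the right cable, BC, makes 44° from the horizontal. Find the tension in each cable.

T_AC = 3470 N, T_BC = 2484 N

ΣF_x = 0: −T_AC·cos59° + T_BC·cos44° = 0 → T_BC = 0.715987·T_AC.
ΣF_y = 0: T_AC·sin59° + T_BC·sin44° = 4700.
Substitute: T_AC·(0.857167 + 0.715987·0.694658) = 4700 → T_AC = 3469.83 ≈ 3470 N.
Then T_BC = 0.715987 × 3469.83 = 2484 N.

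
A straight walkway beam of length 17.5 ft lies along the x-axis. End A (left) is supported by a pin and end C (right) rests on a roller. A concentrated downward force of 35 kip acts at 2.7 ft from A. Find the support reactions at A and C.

A_x = 0, A_y = 29.60 kip, C_y = 5.400 kip

Moments about A: C_y·17.5 − 35·2.7 = 0 → C_y = 94.5/17.5 = 5.400 kip.
ΣF_y = 0: A_y + 5.4 − 35 = 0 → A_y = 29.60 kip.
ΣF_x = 0: no horizontal applied forces, so A_x = 0.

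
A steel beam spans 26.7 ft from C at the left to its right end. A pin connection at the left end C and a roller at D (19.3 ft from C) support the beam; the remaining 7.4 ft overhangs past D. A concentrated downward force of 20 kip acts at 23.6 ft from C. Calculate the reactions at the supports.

C_x = 0, C_y = -4.456 kip, D_y = 24.46 kip

Taking moments about C: D_y·19.3 − 20·23.6 = 0 → D_y = 472/19.3 = 24.456 ≈ 24.46 kip.
ΣF_y = 0: C_y + 24.456 − 20 = 0 → C_y = -4.456 kip.
ΣF_x = 0: no horizontal applied forces, so C_x = 0.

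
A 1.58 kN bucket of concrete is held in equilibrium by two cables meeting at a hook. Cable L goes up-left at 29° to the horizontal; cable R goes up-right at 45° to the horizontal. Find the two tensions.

ΣF_x = 0: −T_L·cos29° + T_R·cos45° = 0 → T_R = 1.2369·T_L.
ΣF_y = 0: T_L·sin29° + T_R·sin45° = 1.58.
Substitute: T_L·(0.48481 + 1.2369·0.707107) = 1.58 → T_L = 1.16225 ≈ 1.162 kN.
Then T_R = 1.2369 × 1.16225 = 1.438 kN.

T_L = 1.162 kN, T_R = 1.438 kN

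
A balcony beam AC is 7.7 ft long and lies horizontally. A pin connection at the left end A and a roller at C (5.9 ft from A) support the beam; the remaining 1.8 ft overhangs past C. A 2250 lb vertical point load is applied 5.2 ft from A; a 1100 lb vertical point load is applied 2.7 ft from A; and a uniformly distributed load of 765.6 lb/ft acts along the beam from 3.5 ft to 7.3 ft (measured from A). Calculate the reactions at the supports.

Resultant of the distributed load: 765.6 × 3.8 = 2909.28 lb at 5.4 ft from A.
ΣM about A: C_y·5.9 − 2250·5.2 − 1100·2.7 − (765.6·3.8)·5.4 = 0 → C_y = 30380.112/5.9 = 5149.17 ≈ 5149 lb.
ΣF_y = 0: A_y + 5149.17 − 2250 − 1100 − 765.6·3.8 = 0 → A_y = 1110 lb.
ΣF_x = 0: no horizontal applied forces, so A_x = 0.

A_x = 0, A_y = 1110 lb, C_y = 5149 lb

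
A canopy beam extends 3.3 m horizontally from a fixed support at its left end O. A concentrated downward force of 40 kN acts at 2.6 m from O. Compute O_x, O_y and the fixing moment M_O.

O_x = 0, O_y = 40.00 kN, M_O = 104.0 kN·m

ΣF_x = 0: O_x = 0.
ΣF_y = 0: O_y − 40 = 0 → O_y = 40.00 kN.
ΣM about O: M_O − 40·2.6 = 0 → M_O = 104.0 kN·m.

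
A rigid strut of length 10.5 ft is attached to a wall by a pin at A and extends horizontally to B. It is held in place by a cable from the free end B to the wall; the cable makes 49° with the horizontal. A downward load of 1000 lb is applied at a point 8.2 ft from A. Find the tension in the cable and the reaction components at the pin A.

T = 1035 lb, A_x = 678.9 lb, A_y = 219.0 lb

ΣM about A: T·sin49°·10.5 − 1000·8.2 = 0 → T = 8200/(10.5·0.75471) = 1034.77 ≈ 1035 lb.
ΣF_x = 0: A_x − T·cos49° = 0 → A_x = 1034.77 × 0.656059 = 678.9 lb.
ΣF_y = 0: A_y + T·sin49° − 1000 = 0 → A_y = 1000 − 1034.77 × 0.75471 = 219.0 lb.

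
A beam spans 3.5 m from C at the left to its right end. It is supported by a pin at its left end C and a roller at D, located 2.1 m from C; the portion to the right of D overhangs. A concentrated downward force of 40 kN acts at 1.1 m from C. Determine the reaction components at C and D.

Taking moments about C: D_y·2.1 − 40·1.1 = 0 → D_y = 44/2.1 = 20.9524 ≈ 20.95 kN.
ΣF_y = 0: C_y + 20.9524 − 40 = 0 → C_y = 19.05 kN.
ΣF_x = 0: no horizontal applied forces, so C_x = 0.

C_x = 0, C_y = 19.05 kN, D_y = 20.95 kN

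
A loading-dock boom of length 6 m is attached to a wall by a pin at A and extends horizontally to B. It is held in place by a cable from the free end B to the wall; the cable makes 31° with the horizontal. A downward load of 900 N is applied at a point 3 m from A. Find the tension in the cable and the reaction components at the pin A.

T = 873.7 N, A_x = 748.9 N, A_y = 450.0 N

ΣM about A: T·sin31°·6 − 900·3 = 0 → T = 2700/(6·0.515038) = 873.722 ≈ 873.7 N.
ΣF_x = 0: A_x − T·cos31° = 0 → A_x = 873.722 × 0.857167 = 748.9 N.
ΣF_y = 0: A_y + T·sin31° − 900 = 0 → A_y = 900 − 873.722 × 0.515038 = 450.0 N.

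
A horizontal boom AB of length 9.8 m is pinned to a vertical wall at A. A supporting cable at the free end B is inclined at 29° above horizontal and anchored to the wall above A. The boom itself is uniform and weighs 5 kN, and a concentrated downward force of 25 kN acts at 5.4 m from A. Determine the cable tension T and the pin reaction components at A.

ΣM about A: T·sin29°·9.8 − 5·4.9 − 25·5.4 = 0 → T = 159.5/(9.8·0.48481) = 33.5709 ≈ 33.57 kN.
ΣF_x = 0: A_x − T·cos29° = 0 → A_x = 33.5709 × 0.87462 = 29.36 kN.
ΣF_y = 0: A_y + T·sin29° − 5 − 25 = 0 → A_y = 30 − 33.5709 × 0.48481 = 13.72 kN.

T = 33.57 kN, A_x = 29.36 kN, A_y = 13.72 kN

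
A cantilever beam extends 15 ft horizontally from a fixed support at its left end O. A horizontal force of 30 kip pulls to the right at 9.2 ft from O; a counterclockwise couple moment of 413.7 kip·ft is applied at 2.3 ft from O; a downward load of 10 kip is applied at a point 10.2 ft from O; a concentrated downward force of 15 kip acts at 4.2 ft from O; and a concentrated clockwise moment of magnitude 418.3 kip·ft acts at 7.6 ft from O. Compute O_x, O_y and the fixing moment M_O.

ΣF_x = 0: O_x + 30 = 0 → O_x = -30.00 kip.
ΣF_y = 0: O_y − 10 − 15 = 0 → O_y = 25.00 kip.
ΣM about O: M_O + 413.7 − 10·10.2 − 15·4.2 − 418.3 = 0 → M_O = 169.6 kip·ft.

O_x = -30.00 kip, O_y = 25.00 kip, M_O = 169.6 kip·ft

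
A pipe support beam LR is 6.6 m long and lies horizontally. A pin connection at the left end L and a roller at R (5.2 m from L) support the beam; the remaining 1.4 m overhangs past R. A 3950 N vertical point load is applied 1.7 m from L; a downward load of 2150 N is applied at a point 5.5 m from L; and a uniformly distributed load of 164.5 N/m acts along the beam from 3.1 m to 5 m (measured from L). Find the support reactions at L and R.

Resultant of the distributed load: 164.5 × 1.9 = 312.55 N at 4.05 m from L.
ΣM about L: R_y·5.2 − 3950·1.7 − 2150·5.5 − (164.5·1.9)·4.05 = 0 → R_y = 19805.8275/5.2 = 3808.81 ≈ 3809 N.
ΣF_y = 0: L_y + 3808.81 − 3950 − 2150 − 164.5·1.9 = 0 → L_y = 2604 N.
ΣF_x = 0: no horizontal applied forces, so L_x = 0.

L_x = 0, L_y = 2604 N, R_y = 3809 N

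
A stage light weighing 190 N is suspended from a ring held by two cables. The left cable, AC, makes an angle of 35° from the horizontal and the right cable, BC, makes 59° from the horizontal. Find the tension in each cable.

ΣF_x = 0: −T_AC·cos35° + T_BC·cos59° = 0 → T_BC = 1.59047·T_AC.
ΣF_y = 0: T_AC·sin35° + T_BC·sin59° = 190.
Substitute: T_AC·(0.573576 + 1.59047·0.857167) = 190 → T_AC = 98.0962 ≈ 98.10 N.
Then T_BC = 1.59047 × 98.0962 = 156.0 N.

T_AC = 98.10 N, T_BC = 156.0 N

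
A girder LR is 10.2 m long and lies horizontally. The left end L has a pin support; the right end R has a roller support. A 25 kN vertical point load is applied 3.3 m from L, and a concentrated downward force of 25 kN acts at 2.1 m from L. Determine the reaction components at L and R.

Moments about L: R_y·10.2 − 25·3.3 − 25·2.1 = 0 → R_y = 135/10.2 = 13.2353 ≈ 13.24 kN.
ΣF_y = 0: L_y + 13.2353 − 25 − 25 = 0 → L_y = 36.76 kN.
ΣF_x = 0: no horizontal applied forces, so L_x = 0.

L_x = 0, L_y = 36.76 kN, R_y = 13.24 kN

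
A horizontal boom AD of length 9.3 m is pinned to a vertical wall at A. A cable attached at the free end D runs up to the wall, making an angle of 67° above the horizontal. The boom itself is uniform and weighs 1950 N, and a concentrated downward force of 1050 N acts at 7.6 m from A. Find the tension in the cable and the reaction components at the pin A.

T = 1991 N, A_x = 778.1 N, A_y = 1167 N

ΣM about A: T·sin67°·9.3 − 1950·4.65 − 1050·7.6 = 0 → T = 17047.5/(9.3·0.920505) = 1991.37 ≈ 1991 N.
ΣF_x = 0: A_x − T·cos67° = 0 → A_x = 1991.37 × 0.390731 = 778.1 N.
ΣF_y = 0: A_y + T·sin67° − 1950 − 1050 = 0 → A_y = 3000 − 1991.37 × 0.920505 = 1167 N.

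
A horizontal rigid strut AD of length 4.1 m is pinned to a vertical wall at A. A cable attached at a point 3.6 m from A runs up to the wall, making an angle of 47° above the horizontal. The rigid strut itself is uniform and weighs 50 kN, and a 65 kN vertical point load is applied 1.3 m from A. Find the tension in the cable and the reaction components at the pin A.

T = 71.03 kN, A_x = 48.44 kN, A_y = 63.06 kN

ΣM about A: T·sin47°·3.6 − 50·2.05 − 65·1.3 = 0 → T = 187/(3.6·0.731354) = 71.025 ≈ 71.03 kN.
ΣF_x = 0: A_x − T·cos47° = 0 → A_x = 71.025 × 0.681998 = 48.44 kN.
ΣF_y = 0: A_y + T·sin47° − 50 − 65 = 0 → A_y = 115 − 71.025 × 0.731354 = 63.06 kN.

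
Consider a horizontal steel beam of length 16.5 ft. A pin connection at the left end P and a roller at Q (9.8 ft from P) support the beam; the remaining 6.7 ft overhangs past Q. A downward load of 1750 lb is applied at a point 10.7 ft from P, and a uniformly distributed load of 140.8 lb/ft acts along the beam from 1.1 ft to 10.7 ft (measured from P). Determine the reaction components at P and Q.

Resultant of the distributed load: 140.8 × 9.6 = 1351.68 lb at 5.9 ft from P.
Taking moments about P: Q_y·9.8 − 1750·10.7 − (140.8·9.6)·5.9 = 0 → Q_y = 26699.912/9.8 = 2724.48 ≈ 2724 lb.
ΣF_y = 0: P_y + 2724.48 − 1750 − 140.8·9.6 = 0 → P_y = 377.2 lb.
ΣF_x = 0: no horizontal applied forces, so P_x = 0.

P_x = 0, P_y = 377.2 lb, Q_y = 2724 lb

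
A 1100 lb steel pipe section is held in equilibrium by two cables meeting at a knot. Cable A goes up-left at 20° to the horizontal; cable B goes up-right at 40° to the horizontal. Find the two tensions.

ΣF_x = 0: −T_A·cos20° + T_B·cos40° = 0 → T_B = 1.22668·T_A.
ΣF_y = 0: T_A·sin20° + T_B·sin40° = 1100.
Substitute: T_A·(0.34202 + 1.22668·0.642788) = 1100 → T_A = 973.008 ≈ 973.0 lb.
Then T_B = 1.22668 × 973.008 = 1194 lb.

T_A = 973.0 lb, T_B = 1194 lb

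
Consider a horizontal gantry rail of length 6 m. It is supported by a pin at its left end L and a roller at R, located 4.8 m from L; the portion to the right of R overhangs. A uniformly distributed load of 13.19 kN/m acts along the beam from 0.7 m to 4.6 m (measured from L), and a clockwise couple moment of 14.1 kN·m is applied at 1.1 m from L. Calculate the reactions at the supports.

L_x = 0, L_y = 20.10 kN, R_y = 31.34 kN

Resultant of the distributed load: 13.19 × 3.9 = 51.441 kN at 2.65 m from L.
Taking moments about L: R_y·4.8 − (13.19·3.9)·2.65 − 14.1 = 0 → R_y = 150.41865/4.8 = 31.3372 ≈ 31.34 kN.
ΣF_y = 0: L_y + 31.3372 − 13.19·3.9 = 0 → L_y = 20.10 kN.
ΣF_x = 0: no horizontal applied forces, so L_x = 0.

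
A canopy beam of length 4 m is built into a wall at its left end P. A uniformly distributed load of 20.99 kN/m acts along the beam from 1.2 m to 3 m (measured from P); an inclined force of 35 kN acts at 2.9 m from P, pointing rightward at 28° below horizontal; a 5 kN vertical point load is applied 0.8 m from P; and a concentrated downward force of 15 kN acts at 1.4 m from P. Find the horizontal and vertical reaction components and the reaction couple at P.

Resultant of the distributed load: 20.99 × 1.8 = 37.782 kN at 2.1 m from P.
ΣF_x = 0: P_x + 35·cos28° = 0 → P_x = -30.90 kN.
ΣF_y = 0: P_y − 20.99·1.8 − 35·sin28° − 5 − 15 = 0 → P_y = 74.21 kN.
ΣM about P: M_P − (20.99·1.8)·2.1 − 35·sin28°·2.9 − 5·0.8 − 15·1.4 = 0 → M_P = 152.0 kN·m.

P_x = -30.90 kN, P_y = 74.21 kN, M_P = 152.0 kN·m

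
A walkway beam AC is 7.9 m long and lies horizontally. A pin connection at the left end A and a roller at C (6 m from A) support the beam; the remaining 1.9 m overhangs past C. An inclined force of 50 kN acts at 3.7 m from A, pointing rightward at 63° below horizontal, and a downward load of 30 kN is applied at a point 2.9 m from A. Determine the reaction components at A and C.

A_x = -22.70 kN, A_y = 32.58 kN, C_y = 41.97 kN

Taking moments about A: C_y·6 − 50·sin63°·3.7 − 30·2.9 = 0 → C_y = 251.836/6 = 41.9727 ≈ 41.97 kN.
ΣF_y = 0: A_y + 41.9727 − 50·sin63° − 30 = 0 → A_y = 32.58 kN.
ΣF_x = 0: A_x + 50·cos63° = 0 → A_x = -22.70 kN.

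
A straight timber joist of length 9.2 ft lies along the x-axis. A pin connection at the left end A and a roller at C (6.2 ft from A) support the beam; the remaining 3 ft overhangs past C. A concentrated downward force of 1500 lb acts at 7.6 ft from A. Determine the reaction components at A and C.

Moments about A: C_y·6.2 − 1500·7.6 = 0 → C_y = 11400/6.2 = 1838.71 ≈ 1839 lb.
ΣF_y = 0: A_y + 1838.71 − 1500 = 0 → A_y = -338.7 lb.
ΣF_x = 0: no horizontal applied forces, so A_x = 0.

A_x = 0, A_y = -338.7 lb, C_y = 1839 lb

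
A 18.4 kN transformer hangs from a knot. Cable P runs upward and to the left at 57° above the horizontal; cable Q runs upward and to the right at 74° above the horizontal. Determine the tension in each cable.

ΣF_x = 0: −T_P·cos57° + T_Q·cos74° = 0 → T_Q = 1.97593·T_P.
ΣF_y = 0: T_P·sin57° + T_Q·sin74° = 18.4.
Substitute: T_P·(0.838671 + 1.97593·0.961262) = 18.4 → T_P = 6.72009 ≈ 6.720 kN.
Then T_Q = 1.97593 × 6.72009 = 13.28 kN.

T_P = 6.720 kN, T_Q = 13.28 kN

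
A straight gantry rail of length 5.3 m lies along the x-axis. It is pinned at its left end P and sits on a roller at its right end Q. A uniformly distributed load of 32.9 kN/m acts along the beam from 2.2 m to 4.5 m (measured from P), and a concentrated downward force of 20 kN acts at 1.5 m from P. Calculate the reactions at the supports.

Resultant of the distributed load: 32.9 × 2.3 = 75.67 kN at 3.35 m from P.
ΣM about P: Q_y·5.3 − (32.9·2.3)·3.35 − 20·1.5 = 0 → Q_y = 283.4945/5.3 = 53.4895 ≈ 53.49 kN.
ΣF_y = 0: P_y + 53.4895 − 32.9·2.3 − 20 = 0 → P_y = 42.18 kN.
ΣF_x = 0: no horizontal applied forces, so P_x = 0.

P_x = 0, P_y = 42.18 kN, Q_y = 53.49 kN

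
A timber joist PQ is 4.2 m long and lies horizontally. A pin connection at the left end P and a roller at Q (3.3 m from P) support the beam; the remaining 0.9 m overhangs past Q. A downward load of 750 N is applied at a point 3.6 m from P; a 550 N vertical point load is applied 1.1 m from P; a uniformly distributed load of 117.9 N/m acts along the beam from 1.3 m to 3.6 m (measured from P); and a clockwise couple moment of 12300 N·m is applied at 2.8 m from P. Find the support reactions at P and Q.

Resultant of the distributed load: 117.9 × 2.3 = 271.17 N at 2.45 m from P.
Moments about P: Q_y·3.3 − 750·3.6 − 550·1.1 − (117.9·2.3)·2.45 − 12300 = 0 → Q_y = 16269.3665/3.3 = 4930.11 ≈ 4930 N.
ΣF_y = 0: P_y + 4930.11 − 750 − 550 − 117.9·2.3 = 0 → P_y = -3359 N.
ΣF_x = 0: no horizontal applied forces, so P_x = 0.

P_x = 0, P_y = -3359 N, Q_y = 4930 N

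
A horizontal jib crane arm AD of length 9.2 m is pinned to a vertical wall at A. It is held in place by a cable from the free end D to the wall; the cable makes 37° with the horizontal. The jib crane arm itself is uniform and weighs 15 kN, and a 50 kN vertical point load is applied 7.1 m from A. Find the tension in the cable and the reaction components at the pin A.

T = 76.58 kN, A_x = 61.16 kN, A_y = 18.91 kN

ΣM about A: T·sin37°·9.2 − 15·4.6 − 50·7.1 = 0 → T = 424/(9.2·0.601815) = 76.5799 ≈ 76.58 kN.
ΣF_x = 0: A_x − T·cos37° = 0 → A_x = 76.5799 × 0.798636 = 61.16 kN.
ΣF_y = 0: A_y + T·sin37° − 15 − 50 = 0 → A_y = 65 − 76.5799 × 0.601815 = 18.91 kN.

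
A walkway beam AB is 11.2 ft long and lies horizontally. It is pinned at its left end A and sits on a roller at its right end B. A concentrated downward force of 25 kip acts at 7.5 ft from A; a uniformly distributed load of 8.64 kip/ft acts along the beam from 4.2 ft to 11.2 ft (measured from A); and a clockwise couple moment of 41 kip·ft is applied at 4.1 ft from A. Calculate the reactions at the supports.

A_x = 0, A_y = 23.50 kip, B_y = 61.98 kip

Resultant of the distributed load: 8.64 × 7 = 60.48 kip at 7.7 ft from A.
Taking moments about A: B_y·11.2 − 25·7.5 − (8.64·7)·7.7 − 41 = 0 → B_y = 694.196/11.2 = 61.9818 ≈ 61.98 kip.
ΣF_y = 0: A_y + 61.9818 − 25 − 8.64·7 = 0 → A_y = 23.50 kip.
ΣF_x = 0: no horizontal applied forces, so A_x = 0.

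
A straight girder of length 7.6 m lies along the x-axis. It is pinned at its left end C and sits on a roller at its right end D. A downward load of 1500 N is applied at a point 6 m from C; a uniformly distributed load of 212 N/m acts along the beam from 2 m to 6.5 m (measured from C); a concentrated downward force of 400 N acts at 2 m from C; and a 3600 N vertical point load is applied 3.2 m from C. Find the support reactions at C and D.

C_x = 0, C_y = 3115 N, D_y = 3339 N

Resultant of the distributed load: 212 × 4.5 = 954 N at 4.25 m from C.
Moments about C: D_y·7.6 − 1500·6 − (212·4.5)·4.25 − 400·2 − 3600·3.2 = 0 → D_y = 25374.5/7.6 = 3338.75 ≈ 3339 N.
ΣF_y = 0: C_y + 3338.75 − 1500 − 212·4.5 − 400 − 3600 = 0 → C_y = 3115 N.
ΣF_x = 0: no horizontal applied forces, so C_x = 0.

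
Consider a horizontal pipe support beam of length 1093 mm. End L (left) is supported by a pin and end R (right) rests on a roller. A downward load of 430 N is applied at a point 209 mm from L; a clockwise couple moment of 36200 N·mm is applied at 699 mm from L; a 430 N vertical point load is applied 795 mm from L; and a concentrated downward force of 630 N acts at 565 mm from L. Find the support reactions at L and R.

Taking moments about L: R_y·1093 − 430·209 − 36200 − 430·795 − 630·565 = 0 → R_y = 823870/1093 = 753.769 ≈ 753.8 N.
ΣF_y = 0: L_y + 753.769 − 430 − 430 − 630 = 0 → L_y = 736.2 N.
ΣF_x = 0: no horizontal applied forces, so L_x = 0.

L_x = 0, L_y = 736.2 N, R_y = 753.8 N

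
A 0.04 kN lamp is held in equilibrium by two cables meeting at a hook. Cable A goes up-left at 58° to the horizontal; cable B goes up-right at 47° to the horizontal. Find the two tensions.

T_A = 0.02824 kN, T_B = 0.02194 kN

ΣF_x = 0: −T_A·cos58° + T_B·cos47° = 0 → T_B = 0.77701·T_A.
ΣF_y = 0: T_A·sin58° + T_B·sin47° = 0.04.
Substitute: T_A·(0.848048 + 0.77701·0.731354) = 0.04 → T_A = 0.0282423 ≈ 0.02824 kN.
Then T_B = 0.77701 × 0.0282423 = 0.02194 kN.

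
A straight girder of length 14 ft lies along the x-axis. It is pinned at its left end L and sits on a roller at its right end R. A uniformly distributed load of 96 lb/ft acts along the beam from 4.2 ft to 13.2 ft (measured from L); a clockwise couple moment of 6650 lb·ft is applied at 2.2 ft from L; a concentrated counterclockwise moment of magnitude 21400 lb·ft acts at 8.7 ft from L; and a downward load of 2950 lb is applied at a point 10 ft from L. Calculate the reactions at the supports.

Resultant of the distributed load: 96 × 9 = 864 lb at 8.7 ft from L.
Moments about L: R_y·14 − (96·9)·8.7 − 6650 + 21400 − 2950·10 = 0 → R_y = 22266.8/14 = 1590.49 ≈ 1590 lb.
ΣF_y = 0: L_y + 1590.49 − 96·9 − 2950 = 0 → L_y = 2224 lb.
ΣF_x = 0: no horizontal applied forces, so L_x = 0.

L_x = 0, L_y = 2224 lb, R_y = 1590 lb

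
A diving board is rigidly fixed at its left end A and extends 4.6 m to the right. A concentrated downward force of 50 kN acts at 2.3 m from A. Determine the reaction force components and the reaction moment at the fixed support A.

A_x = 0, A_y = 50.00 kN, M_A = 115.0 kN·m

ΣF_x = 0: A_x = 0.
ΣF_y = 0: A_y − 50 = 0 → A_y = 50.00 kN.
ΣM about A: M_A − 50·2.3 = 0 → M_A = 115.0 kN·m.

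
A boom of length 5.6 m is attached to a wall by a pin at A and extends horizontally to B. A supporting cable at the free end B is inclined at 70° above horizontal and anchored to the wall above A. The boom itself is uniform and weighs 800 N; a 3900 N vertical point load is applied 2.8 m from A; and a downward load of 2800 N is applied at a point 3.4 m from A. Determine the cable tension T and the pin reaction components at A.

T = 4310 N, A_x = 1474 N, A_y = 3450 N

ΣM about A: T·sin70°·5.6 − 800·2.8 − 3900·2.8 − 2800·3.4 = 0 → T = 22680/(5.6·0.939693) = 4309.92 ≈ 4310 N.
ΣF_x = 0: A_x − T·cos70° = 0 → A_x = 4309.92 × 0.34202 = 1474 N.
ΣF_y = 0: A_y + T·sin70° − 800 − 3900 − 2800 = 0 → A_y = 7500 − 4309.92 × 0.939693 = 3450 N.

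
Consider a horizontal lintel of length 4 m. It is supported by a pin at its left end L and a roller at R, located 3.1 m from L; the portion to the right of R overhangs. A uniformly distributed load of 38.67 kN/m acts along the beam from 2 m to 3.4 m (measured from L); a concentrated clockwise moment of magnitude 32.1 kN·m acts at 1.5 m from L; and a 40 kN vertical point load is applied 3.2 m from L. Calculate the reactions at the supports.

L_x = 0, L_y = -4.660 kN, R_y = 98.80 kN

Resultant of the distributed load: 38.67 × 1.4 = 54.138 kN at 2.7 m from L.
Moments about L: R_y·3.1 − (38.67·1.4)·2.7 − 32.1 − 40·3.2 = 0 → R_y = 306.2726/3.1 = 98.7976 ≈ 98.80 kN.
ΣF_y = 0: L_y + 98.7976 − 38.67·1.4 − 40 = 0 → L_y = -4.660 kN.
ΣF_x = 0: no horizontal applied forces, so L_x = 0.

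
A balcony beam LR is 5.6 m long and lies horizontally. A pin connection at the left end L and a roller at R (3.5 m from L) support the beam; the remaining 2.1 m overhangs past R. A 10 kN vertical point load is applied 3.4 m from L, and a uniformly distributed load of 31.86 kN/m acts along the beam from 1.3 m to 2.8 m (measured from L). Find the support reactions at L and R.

L_x = 0, L_y = 20.08 kN, R_y = 37.71 kN

Resultant of the distributed load: 31.86 × 1.5 = 47.79 kN at 2.05 m from L.
ΣM about L: R_y·3.5 − 10·3.4 − (31.86·1.5)·2.05 = 0 → R_y = 131.9695/3.5 = 37.7056 ≈ 37.71 kN.
ΣF_y = 0: L_y + 37.7056 − 10 − 31.86·1.5 = 0 → L_y = 20.08 kN.
ΣF_x = 0: no horizontal applied forces, so L_x = 0.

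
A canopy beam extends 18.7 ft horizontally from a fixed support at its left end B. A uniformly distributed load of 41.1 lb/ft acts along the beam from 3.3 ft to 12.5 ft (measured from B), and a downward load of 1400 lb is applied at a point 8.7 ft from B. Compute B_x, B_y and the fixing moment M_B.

B_x = 0, B_y = 1778 lb, M_B = 15170 lb·ft

Resultant of the distributed load: 41.1 × 9.2 = 378.12 lb at 7.9 ft from B.
ΣF_x = 0: B_x = 0.
ΣF_y = 0: B_y − 41.1·9.2 − 1400 = 0 → B_y = 1778 lb.
ΣM about B: M_B − (41.1·9.2)·7.9 − 1400·8.7 = 0 → M_B = 15170 lb·ft.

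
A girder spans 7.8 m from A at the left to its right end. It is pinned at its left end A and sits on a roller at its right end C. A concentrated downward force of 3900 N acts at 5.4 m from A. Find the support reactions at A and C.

ΣM about A: C_y·7.8 − 3900·5.4 = 0 → C_y = 21060/7.8 = 2700 N.
ΣF_y = 0: A_y + 2700 − 3900 = 0 → A_y = 1200 N.
ΣF_x = 0: no horizontal applied forces, so A_x = 0.

A_x = 0, A_y = 1200 N, C_y = 2700 N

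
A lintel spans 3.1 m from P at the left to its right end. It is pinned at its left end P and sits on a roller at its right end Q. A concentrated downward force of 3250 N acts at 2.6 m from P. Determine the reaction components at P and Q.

P_x = 0, P_y = 524.2 N, Q_y = 2726 N

Moments about P: Q_y·3.1 − 3250·2.6 = 0 → Q_y = 8450/3.1 = 2725.81 ≈ 2726 N.
ΣF_y = 0: P_y + 2725.81 − 3250 = 0 → P_y = 524.2 N.
ΣF_x = 0: no horizontal applied forces, so P_x = 0.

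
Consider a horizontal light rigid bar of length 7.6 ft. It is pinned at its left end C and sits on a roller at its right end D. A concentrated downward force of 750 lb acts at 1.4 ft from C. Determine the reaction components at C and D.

Moments about C: D_y·7.6 − 750·1.4 = 0 → D_y = 1050/7.6 = 138.158 ≈ 138.2 lb.
ΣF_y = 0: C_y + 138.158 − 750 = 0 → C_y = 611.8 lb.
ΣF_x = 0: no horizontal applied forces, so C_x = 0.

C_x = 0, C_y = 611.8 lb, D_y = 138.2 lb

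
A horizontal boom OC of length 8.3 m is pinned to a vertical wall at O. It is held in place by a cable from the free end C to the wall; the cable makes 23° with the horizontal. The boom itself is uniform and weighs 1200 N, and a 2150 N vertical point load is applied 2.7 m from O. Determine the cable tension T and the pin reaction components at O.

ΣM about O: T·sin23°·8.3 − 1200·4.15 − 2150·2.7 = 0 → T = 10785/(8.3·0.390731) = 3325.56 ≈ 3326 N.
ΣF_x = 0: O_x − T·cos23° = 0 → O_x = 3325.56 × 0.920505 = 3061 N.
ΣF_y = 0: O_y + T·sin23° − 1200 − 2150 = 0 → O_y = 3350 − 3325.56 × 0.390731 = 2051 N.

T = 3326 N, O_x = 3061 N, O_y = 2051 N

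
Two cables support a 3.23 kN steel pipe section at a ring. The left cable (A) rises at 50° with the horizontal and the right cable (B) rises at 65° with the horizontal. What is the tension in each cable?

T_A = 1.506 kN, T_B = 2.291 kN

ΣF_x = 0: −T_A·cos50° + T_B·cos65° = 0 → T_B = 1.52097·T_A.
ΣF_y = 0: T_A·sin50° + T_B·sin65° = 3.23.
Substitute: T_A·(0.766044 + 1.52097·0.906308) = 3.23 → T_A = 1.50617 ≈ 1.506 kN.
Then T_B = 1.52097 × 1.50617 = 2.291 kN.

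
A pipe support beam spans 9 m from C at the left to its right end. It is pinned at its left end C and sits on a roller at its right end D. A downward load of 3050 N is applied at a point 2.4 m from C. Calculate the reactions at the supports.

C_x = 0, C_y = 2237 N, D_y = 813.3 N

Taking moments about C: D_y·9 − 3050·2.4 = 0 → D_y = 7320/9 = 813.333 ≈ 813.3 N.
ΣF_y = 0: C_y + 813.333 − 3050 = 0 → C_y = 2237 N.
ΣF_x = 0: no horizontal applied forces, so C_x = 0.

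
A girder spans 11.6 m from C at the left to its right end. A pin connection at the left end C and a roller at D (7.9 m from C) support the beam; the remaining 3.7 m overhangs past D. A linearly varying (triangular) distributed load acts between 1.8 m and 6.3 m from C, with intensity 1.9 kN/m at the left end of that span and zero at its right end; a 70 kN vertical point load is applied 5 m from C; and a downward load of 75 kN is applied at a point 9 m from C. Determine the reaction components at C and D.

Resultant of the triangular load: ½ × 1.9 × 4.5 = 4.275 kN, acting at 3.3 m from C (one-third of the span from the peak).
Moments about C: D_y·7.9 − (½·1.9·4.5)·3.3 − 70·5 − 75·9 = 0 → D_y = 1039.1075/7.9 = 131.533 ≈ 131.5 kN.
ΣF_y = 0: C_y + 131.533 − ½·1.9·4.5 − 70 − 75 = 0 → C_y = 17.74 kN.
ΣF_x = 0: no horizontal applied forces, so C_x = 0.

C_x = 0, C_y = 17.74 kN, D_y = 131.5 kN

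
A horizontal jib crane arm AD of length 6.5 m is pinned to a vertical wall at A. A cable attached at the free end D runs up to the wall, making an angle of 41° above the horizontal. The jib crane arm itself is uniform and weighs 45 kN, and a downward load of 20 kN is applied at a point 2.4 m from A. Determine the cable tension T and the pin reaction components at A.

T = 45.55 kN, A_x = 34.38 kN, A_y = 35.12 kN

ΣM about A: T·sin41°·6.5 − 45·3.25 − 20·2.4 = 0 → T = 194.25/(6.5·0.656059) = 45.5517 ≈ 45.55 kN.
ΣF_x = 0: A_x − T·cos41° = 0 → A_x = 45.5517 × 0.75471 = 34.38 kN.
ΣF_y = 0: A_y + T·sin41° − 45 − 20 = 0 → A_y = 65 − 45.5517 × 0.656059 = 35.12 kN.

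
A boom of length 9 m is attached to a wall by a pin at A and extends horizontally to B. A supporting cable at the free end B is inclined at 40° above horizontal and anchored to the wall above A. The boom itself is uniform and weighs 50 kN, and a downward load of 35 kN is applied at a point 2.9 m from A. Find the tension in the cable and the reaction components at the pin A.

ΣM about A: T·sin40°·9 − 50·4.5 − 35·2.9 = 0 → T = 326.5/(9·0.642788) = 56.4382 ≈ 56.44 kN.
ΣF_x = 0: A_x − T·cos40° = 0 → A_x = 56.4382 × 0.766044 = 43.23 kN.
ΣF_y = 0: A_y + T·sin40° − 50 − 35 = 0 → A_y = 85 − 56.4382 × 0.642788 = 48.72 kN.

T = 56.44 kN, A_x = 43.23 kN, A_y = 48.72 kN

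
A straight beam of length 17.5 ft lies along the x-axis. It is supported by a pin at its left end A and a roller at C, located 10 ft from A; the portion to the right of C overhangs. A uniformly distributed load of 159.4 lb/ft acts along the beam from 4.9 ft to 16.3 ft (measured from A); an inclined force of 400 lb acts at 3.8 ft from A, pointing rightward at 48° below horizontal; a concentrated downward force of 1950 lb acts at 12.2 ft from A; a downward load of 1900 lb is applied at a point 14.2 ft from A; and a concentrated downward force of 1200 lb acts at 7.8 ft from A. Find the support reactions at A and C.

Resultant of the distributed load: 159.4 × 11.4 = 1817.16 lb at 10.6 ft from A.
ΣM about A: C_y·10 − (159.4·11.4)·10.6 − 400·sin48°·3.8 − 1950·12.2 − 1900·14.2 − 1200·7.8 = 0 → C_y = 80521.5/10 = 8052.15 ≈ 8052 lb.
ΣF_y = 0: A_y + 8052.15 − 159.4·11.4 − 400·sin48° − 1950 − 1900 − 1200 = 0 → A_y = -887.7 lb.
ΣF_x = 0: A_x + 400·cos48° = 0 → A_x = -267.7 lb.

A_x = -267.7 lb, A_y = -887.7 lb, C_y = 8052 lb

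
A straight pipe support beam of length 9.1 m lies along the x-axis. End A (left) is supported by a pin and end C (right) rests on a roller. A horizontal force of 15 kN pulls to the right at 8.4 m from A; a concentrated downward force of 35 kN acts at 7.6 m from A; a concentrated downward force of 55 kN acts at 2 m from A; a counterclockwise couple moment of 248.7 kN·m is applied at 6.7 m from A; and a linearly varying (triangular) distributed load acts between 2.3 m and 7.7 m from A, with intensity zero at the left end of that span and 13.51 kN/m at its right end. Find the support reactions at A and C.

Resultant of the triangular load: ½ × 13.51 × 5.4 = 36.477 kN, acting at 5.9 m from A (one-third of the span from the peak).
Taking moments about A: C_y·9.1 − 35·7.6 − 55·2 + 248.7 − (½·13.51·5.4)·5.9 = 0 → C_y = 342.5143/9.1 = 37.6389 ≈ 37.64 kN.
ΣF_y = 0: A_y + 37.6389 − 35 − 55 − ½·13.51·5.4 = 0 → A_y = 88.84 kN.
ΣF_x = 0: A_x + 15 = 0 → A_x = -15.00 kN.

A_x = -15.00 kN, A_y = 88.84 kN, C_y = 37.64 kN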